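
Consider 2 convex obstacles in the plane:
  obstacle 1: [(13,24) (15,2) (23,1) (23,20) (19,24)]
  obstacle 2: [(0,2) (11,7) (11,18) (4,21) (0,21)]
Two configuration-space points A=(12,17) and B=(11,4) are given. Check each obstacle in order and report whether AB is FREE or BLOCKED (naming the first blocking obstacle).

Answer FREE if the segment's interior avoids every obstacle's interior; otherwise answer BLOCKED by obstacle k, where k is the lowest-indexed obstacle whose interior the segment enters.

FREE

Obstacle 1 [(13,24) (15,2) (23,1) (23,20) (19,24)]:
  edge (13,24)–(15,2): clear
  edge (15,2)–(23,1): clear
  edge (23,1)–(23,20): clear
  edge (23,20)–(19,24): clear
  edge (19,24)–(13,24): clear
  midpoint (23/2,21/2) outside
  → clear
Obstacle 2 [(0,2) (11,7) (11,18) (4,21) (0,21)]:
  edge (0,2)–(11,7): clear
  edge (11,7)–(11,18): clear
  edge (11,18)–(4,21): clear
  edge (4,21)–(0,21): clear
  edge (0,21)–(0,2): clear
  midpoint (23/2,21/2) outside
  → clear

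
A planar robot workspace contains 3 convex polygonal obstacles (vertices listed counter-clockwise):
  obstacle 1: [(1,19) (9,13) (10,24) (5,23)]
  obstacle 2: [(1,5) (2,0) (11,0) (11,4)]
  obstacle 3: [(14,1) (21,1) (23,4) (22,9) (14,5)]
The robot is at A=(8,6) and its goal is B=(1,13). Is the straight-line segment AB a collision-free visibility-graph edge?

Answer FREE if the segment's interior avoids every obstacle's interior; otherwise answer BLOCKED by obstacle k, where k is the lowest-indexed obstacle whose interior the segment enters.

FREE

Obstacle 1 [(1,19) (9,13) (10,24) (5,23)]:
  edge (1,19)–(9,13): clear
  edge (9,13)–(10,24): clear
  edge (10,24)–(5,23): clear
  edge (5,23)–(1,19): clear
  midpoint (9/2,19/2) outside
  → clear
Obstacle 2 [(1,5) (2,0) (11,0) (11,4)]:
  edge (1,5)–(2,0): clear
  edge (2,0)–(11,0): clear
  edge (11,0)–(11,4): clear
  edge (11,4)–(1,5): clear
  midpoint (9/2,19/2) outside
  → clear
Obstacle 3 [(14,1) (21,1) (23,4) (22,9) (14,5)]:
  edge (14,1)–(21,1): clear
  edge (21,1)–(23,4): clear
  edge (23,4)–(22,9): clear
  edge (22,9)–(14,5): clear
  edge (14,5)–(14,1): clear
  midpoint (9/2,19/2) outside
  → clear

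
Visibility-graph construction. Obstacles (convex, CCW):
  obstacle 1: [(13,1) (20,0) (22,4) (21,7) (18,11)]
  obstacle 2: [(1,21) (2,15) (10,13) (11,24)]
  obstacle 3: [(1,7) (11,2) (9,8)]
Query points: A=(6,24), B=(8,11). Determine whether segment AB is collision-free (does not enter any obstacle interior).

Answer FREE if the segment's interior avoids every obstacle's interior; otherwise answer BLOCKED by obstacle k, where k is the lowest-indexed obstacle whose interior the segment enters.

Obstacle 1 [(13,1) (20,0) (22,4) (21,7) (18,11)]:
  edge (13,1)–(20,0): clear
  edge (20,0)–(22,4): clear
  edge (22,4)–(21,7): clear
  edge (21,7)–(18,11): clear
  edge (18,11)–(13,1): clear
  midpoint (7,35/2) outside
  → clear
Obstacle 2 [(1,21) (2,15) (10,13) (11,24)]:
  edge (1,21)–(2,15): clear
  edge (2,15)–(10,13): crosses AB
  edge (10,13)–(11,24): clear
  edge (11,24)–(1,21): crosses AB
  → BLOCKED
Obstacle 3 [(1,7) (11,2) (9,8)]:
  edge (1,7)–(11,2): clear
  edge (11,2)–(9,8): clear
  edge (9,8)–(1,7): clear
  midpoint (7,35/2) outside
  → clear

BLOCKED by obstacle 2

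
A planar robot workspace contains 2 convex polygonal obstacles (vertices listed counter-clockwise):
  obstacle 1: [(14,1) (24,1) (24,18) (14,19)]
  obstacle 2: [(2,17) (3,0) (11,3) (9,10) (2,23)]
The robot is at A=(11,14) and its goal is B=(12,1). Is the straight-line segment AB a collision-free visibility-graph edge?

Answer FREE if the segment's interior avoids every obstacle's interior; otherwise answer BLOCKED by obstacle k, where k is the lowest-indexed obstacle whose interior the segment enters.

Obstacle 1 [(14,1) (24,1) (24,18) (14,19)]:
  edge (14,1)–(24,1): clear
  edge (24,1)–(24,18): clear
  edge (24,18)–(14,19): clear
  edge (14,19)–(14,1): clear
  midpoint (23/2,15/2) outside
  → clear
Obstacle 2 [(2,17) (3,0) (11,3) (9,10) (2,23)]:
  edge (2,17)–(3,0): clear
  edge (3,0)–(11,3): clear
  edge (11,3)–(9,10): clear
  edge (9,10)–(2,23): clear
  edge (2,23)–(2,17): clear
  midpoint (23/2,15/2) outside
  → clear

FREE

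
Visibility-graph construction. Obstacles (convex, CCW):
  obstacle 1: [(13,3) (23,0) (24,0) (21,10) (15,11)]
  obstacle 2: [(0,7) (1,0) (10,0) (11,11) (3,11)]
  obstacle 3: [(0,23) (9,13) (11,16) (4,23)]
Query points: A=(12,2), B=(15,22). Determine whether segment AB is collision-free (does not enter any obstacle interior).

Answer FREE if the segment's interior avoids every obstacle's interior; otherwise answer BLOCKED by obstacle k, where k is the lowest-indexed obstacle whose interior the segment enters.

Obstacle 1 [(13,3) (23,0) (24,0) (21,10) (15,11)]:
  edge (13,3)–(23,0): clear
  edge (23,0)–(24,0): clear
  edge (24,0)–(21,10): clear
  edge (21,10)–(15,11): clear
  edge (15,11)–(13,3): clear
  midpoint (27/2,12) outside
  → clear
Obstacle 2 [(0,7) (1,0) (10,0) (11,11) (3,11)]:
  edge (0,7)–(1,0): clear
  edge (1,0)–(10,0): clear
  edge (10,0)–(11,11): clear
  edge (11,11)–(3,11): clear
  edge (3,11)–(0,7): clear
  midpoint (27/2,12) outside
  → clear
Obstacle 3 [(0,23) (9,13) (11,16) (4,23)]:
  edge (0,23)–(9,13): clear
  edge (9,13)–(11,16): clear
  edge (11,16)–(4,23): clear
  edge (4,23)–(0,23): clear
  midpoint (27/2,12) outside
  → clear

FREE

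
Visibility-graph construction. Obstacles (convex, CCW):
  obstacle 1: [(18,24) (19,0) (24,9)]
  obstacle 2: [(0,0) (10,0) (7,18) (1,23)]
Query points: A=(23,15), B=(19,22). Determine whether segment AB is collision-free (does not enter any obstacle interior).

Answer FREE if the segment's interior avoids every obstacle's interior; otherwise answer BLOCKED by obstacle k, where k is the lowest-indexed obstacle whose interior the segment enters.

Obstacle 1 [(18,24) (19,0) (24,9)]:
  edge (18,24)–(19,0): clear
  edge (19,0)–(24,9): clear
  edge (24,9)–(18,24): clear
  midpoint (21,37/2) outside
  → clear
Obstacle 2 [(0,0) (10,0) (7,18) (1,23)]:
  edge (0,0)–(10,0): clear
  edge (10,0)–(7,18): clear
  edge (7,18)–(1,23): clear
  edge (1,23)–(0,0): clear
  midpoint (21,37/2) outside
  → clear

FREE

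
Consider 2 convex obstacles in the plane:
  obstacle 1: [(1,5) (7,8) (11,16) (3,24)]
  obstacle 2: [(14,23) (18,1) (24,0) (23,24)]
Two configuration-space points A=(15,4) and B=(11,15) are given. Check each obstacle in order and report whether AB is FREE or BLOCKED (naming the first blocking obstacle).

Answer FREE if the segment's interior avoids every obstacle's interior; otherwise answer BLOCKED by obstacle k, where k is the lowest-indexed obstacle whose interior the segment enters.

Obstacle 1 [(1,5) (7,8) (11,16) (3,24)]:
  edge (1,5)–(7,8): clear
  edge (7,8)–(11,16): clear
  edge (11,16)–(3,24): clear
  edge (3,24)–(1,5): clear
  midpoint (13,19/2) outside
  → clear
Obstacle 2 [(14,23) (18,1) (24,0) (23,24)]:
  edge (14,23)–(18,1): clear
  edge (18,1)–(24,0): clear
  edge (24,0)–(23,24): clear
  edge (23,24)–(14,23): clear
  midpoint (13,19/2) outside
  → clear

FREE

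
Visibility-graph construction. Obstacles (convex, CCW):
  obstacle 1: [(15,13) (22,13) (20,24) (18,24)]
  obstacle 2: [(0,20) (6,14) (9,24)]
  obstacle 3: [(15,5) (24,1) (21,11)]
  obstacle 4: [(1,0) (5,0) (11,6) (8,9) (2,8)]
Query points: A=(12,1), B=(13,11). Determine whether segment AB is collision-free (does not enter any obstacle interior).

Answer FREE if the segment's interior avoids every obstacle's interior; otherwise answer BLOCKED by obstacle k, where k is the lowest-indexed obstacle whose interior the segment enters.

Obstacle 1 [(15,13) (22,13) (20,24) (18,24)]:
  edge (15,13)–(22,13): clear
  edge (22,13)–(20,24): clear
  edge (20,24)–(18,24): clear
  edge (18,24)–(15,13): clear
  midpoint (25/2,6) outside
  → clear
Obstacle 2 [(0,20) (6,14) (9,24)]:
  edge (0,20)–(6,14): clear
  edge (6,14)–(9,24): clear
  edge (9,24)–(0,20): clear
  midpoint (25/2,6) outside
  → clear
Obstacle 3 [(15,5) (24,1) (21,11)]:
  edge (15,5)–(24,1): clear
  edge (24,1)–(21,11): clear
  edge (21,11)–(15,5): clear
  midpoint (25/2,6) outside
  → clear
Obstacle 4 [(1,0) (5,0) (11,6) (8,9) (2,8)]:
  edge (1,0)–(5,0): clear
  edge (5,0)–(11,6): clear
  edge (11,6)–(8,9): clear
  edge (8,9)–(2,8): clear
  edge (2,8)–(1,0): clear
  midpoint (25/2,6) outside
  → clear

FREE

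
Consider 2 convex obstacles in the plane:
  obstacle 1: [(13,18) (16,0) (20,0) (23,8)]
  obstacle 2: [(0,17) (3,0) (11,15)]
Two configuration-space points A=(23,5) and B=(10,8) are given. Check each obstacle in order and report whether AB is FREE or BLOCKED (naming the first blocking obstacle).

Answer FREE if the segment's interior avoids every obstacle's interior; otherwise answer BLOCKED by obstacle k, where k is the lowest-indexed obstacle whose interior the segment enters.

BLOCKED by obstacle 1

Obstacle 1 [(13,18) (16,0) (20,0) (23,8)]:
  edge (13,18)–(16,0): crosses AB
  edge (16,0)–(20,0): clear
  edge (20,0)–(23,8): crosses AB
  edge (23,8)–(13,18): clear
  → BLOCKED
Obstacle 2 [(0,17) (3,0) (11,15)]:
  edge (0,17)–(3,0): clear
  edge (3,0)–(11,15): clear
  edge (11,15)–(0,17): clear
  midpoint (33/2,13/2) outside
  → clear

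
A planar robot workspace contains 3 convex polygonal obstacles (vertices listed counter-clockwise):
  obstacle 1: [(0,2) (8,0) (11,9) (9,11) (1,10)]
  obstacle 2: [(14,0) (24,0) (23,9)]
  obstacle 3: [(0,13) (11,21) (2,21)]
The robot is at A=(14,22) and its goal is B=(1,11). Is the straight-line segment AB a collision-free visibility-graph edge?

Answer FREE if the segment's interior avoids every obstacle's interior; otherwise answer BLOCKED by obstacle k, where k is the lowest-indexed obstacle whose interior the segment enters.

FREE

Obstacle 1 [(0,2) (8,0) (11,9) (9,11) (1,10)]:
  edge (0,2)–(8,0): clear
  edge (8,0)–(11,9): clear
  edge (11,9)–(9,11): clear
  edge (9,11)–(1,10): clear
  edge (1,10)–(0,2): clear
  midpoint (15/2,33/2) outside
  → clear
Obstacle 2 [(14,0) (24,0) (23,9)]:
  edge (14,0)–(24,0): clear
  edge (24,0)–(23,9): clear
  edge (23,9)–(14,0): clear
  midpoint (15/2,33/2) outside
  → clear
Obstacle 3 [(0,13) (11,21) (2,21)]:
  edge (0,13)–(11,21): clear
  edge (11,21)–(2,21): clear
  edge (2,21)–(0,13): clear
  midpoint (15/2,33/2) outside
  → clear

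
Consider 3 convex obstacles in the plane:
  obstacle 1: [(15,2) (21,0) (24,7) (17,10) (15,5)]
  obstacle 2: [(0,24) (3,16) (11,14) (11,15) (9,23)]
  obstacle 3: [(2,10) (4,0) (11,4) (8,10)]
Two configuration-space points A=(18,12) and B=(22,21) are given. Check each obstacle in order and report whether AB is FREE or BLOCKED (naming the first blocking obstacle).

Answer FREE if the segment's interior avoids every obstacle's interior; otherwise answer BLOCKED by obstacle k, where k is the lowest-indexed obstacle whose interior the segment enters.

Obstacle 1 [(15,2) (21,0) (24,7) (17,10) (15,5)]:
  edge (15,2)–(21,0): clear
  edge (21,0)–(24,7): clear
  edge (24,7)–(17,10): clear
  edge (17,10)–(15,5): clear
  edge (15,5)–(15,2): clear
  midpoint (20,33/2) outside
  → clear
Obstacle 2 [(0,24) (3,16) (11,14) (11,15) (9,23)]:
  edge (0,24)–(3,16): clear
  edge (3,16)–(11,14): clear
  edge (11,14)–(11,15): clear
  edge (11,15)–(9,23): clear
  edge (9,23)–(0,24): clear
  midpoint (20,33/2) outside
  → clear
Obstacle 3 [(2,10) (4,0) (11,4) (8,10)]:
  edge (2,10)–(4,0): clear
  edge (4,0)–(11,4): clear
  edge (11,4)–(8,10): clear
  edge (8,10)–(2,10): clear
  midpoint (20,33/2) outside
  → clear

FREE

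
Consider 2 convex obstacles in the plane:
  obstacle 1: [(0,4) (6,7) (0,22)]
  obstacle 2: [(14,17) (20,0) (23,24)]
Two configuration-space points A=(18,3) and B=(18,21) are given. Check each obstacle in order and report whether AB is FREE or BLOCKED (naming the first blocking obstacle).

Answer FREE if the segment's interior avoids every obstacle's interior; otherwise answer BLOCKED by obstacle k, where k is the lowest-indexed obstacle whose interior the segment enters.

BLOCKED by obstacle 2

Obstacle 1 [(0,4) (6,7) (0,22)]:
  edge (0,4)–(6,7): clear
  edge (6,7)–(0,22): clear
  edge (0,22)–(0,4): clear
  midpoint (18,12) outside
  → clear
Obstacle 2 [(14,17) (20,0) (23,24)]:
  edge (14,17)–(20,0): crosses AB
  edge (20,0)–(23,24): clear
  edge (23,24)–(14,17): crosses AB
  → BLOCKED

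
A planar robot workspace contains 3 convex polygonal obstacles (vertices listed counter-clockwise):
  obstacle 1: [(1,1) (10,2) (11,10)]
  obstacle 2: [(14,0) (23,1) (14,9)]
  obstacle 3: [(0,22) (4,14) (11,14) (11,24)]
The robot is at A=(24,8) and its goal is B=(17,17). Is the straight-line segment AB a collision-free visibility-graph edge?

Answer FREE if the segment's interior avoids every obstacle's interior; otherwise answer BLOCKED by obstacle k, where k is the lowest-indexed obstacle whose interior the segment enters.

FREE

Obstacle 1 [(1,1) (10,2) (11,10)]:
  edge (1,1)–(10,2): clear
  edge (10,2)–(11,10): clear
  edge (11,10)–(1,1): clear
  midpoint (41/2,25/2) outside
  → clear
Obstacle 2 [(14,0) (23,1) (14,9)]:
  edge (14,0)–(23,1): clear
  edge (23,1)–(14,9): clear
  edge (14,9)–(14,0): clear
  midpoint (41/2,25/2) outside
  → clear
Obstacle 3 [(0,22) (4,14) (11,14) (11,24)]:
  edge (0,22)–(4,14): clear
  edge (4,14)–(11,14): clear
  edge (11,14)–(11,24): clear
  edge (11,24)–(0,22): clear
  midpoint (41/2,25/2) outside
  → clear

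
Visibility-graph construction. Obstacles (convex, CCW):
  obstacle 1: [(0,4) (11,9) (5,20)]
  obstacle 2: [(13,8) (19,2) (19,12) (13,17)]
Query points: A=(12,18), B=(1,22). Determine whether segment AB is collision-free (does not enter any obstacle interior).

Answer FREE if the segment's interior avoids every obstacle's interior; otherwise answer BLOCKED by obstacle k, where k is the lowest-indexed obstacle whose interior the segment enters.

Obstacle 1 [(0,4) (11,9) (5,20)]:
  edge (0,4)–(11,9): clear
  edge (11,9)–(5,20): clear
  edge (5,20)–(0,4): clear
  midpoint (13/2,20) outside
  → clear
Obstacle 2 [(13,8) (19,2) (19,12) (13,17)]:
  edge (13,8)–(19,2): clear
  edge (19,2)–(19,12): clear
  edge (19,12)–(13,17): clear
  edge (13,17)–(13,8): clear
  midpoint (13/2,20) outside
  → clear

FREE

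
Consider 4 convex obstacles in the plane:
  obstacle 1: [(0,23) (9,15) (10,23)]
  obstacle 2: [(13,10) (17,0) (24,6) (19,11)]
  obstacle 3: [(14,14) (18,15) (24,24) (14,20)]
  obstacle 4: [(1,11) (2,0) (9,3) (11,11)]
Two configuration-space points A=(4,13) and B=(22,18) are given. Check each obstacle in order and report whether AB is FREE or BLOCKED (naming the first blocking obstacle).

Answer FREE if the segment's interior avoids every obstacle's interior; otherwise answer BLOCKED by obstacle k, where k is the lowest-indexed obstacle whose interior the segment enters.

BLOCKED by obstacle 3

Obstacle 1 [(0,23) (9,15) (10,23)]:
  edge (0,23)–(9,15): clear
  edge (9,15)–(10,23): clear
  edge (10,23)–(0,23): clear
  midpoint (13,31/2) outside
  → clear
Obstacle 2 [(13,10) (17,0) (24,6) (19,11)]:
  edge (13,10)–(17,0): clear
  edge (17,0)–(24,6): clear
  edge (24,6)–(19,11): clear
  edge (19,11)–(13,10): clear
  midpoint (13,31/2) outside
  → clear
Obstacle 3 [(14,14) (18,15) (24,24) (14,20)]:
  edge (14,14)–(18,15): clear
  edge (18,15)–(24,24): crosses AB
  edge (24,24)–(14,20): clear
  edge (14,20)–(14,14): crosses AB
  → BLOCKED
Obstacle 4 [(1,11) (2,0) (9,3) (11,11)]:
  edge (1,11)–(2,0): clear
  edge (2,0)–(9,3): clear
  edge (9,3)–(11,11): clear
  edge (11,11)–(1,11): clear
  midpoint (13,31/2) outside
  → clear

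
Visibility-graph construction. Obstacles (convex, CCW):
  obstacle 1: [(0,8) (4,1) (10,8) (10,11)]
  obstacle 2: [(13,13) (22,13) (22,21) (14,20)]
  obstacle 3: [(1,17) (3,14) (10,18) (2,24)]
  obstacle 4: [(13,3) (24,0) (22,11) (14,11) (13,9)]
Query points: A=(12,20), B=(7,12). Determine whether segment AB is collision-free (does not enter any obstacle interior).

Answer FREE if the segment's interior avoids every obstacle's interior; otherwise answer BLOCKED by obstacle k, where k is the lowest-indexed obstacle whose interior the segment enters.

Obstacle 1 [(0,8) (4,1) (10,8) (10,11)]:
  edge (0,8)–(4,1): clear
  edge (4,1)–(10,8): clear
  edge (10,8)–(10,11): clear
  edge (10,11)–(0,8): clear
  midpoint (19/2,16) outside
  → clear
Obstacle 2 [(13,13) (22,13) (22,21) (14,20)]:
  edge (13,13)–(22,13): clear
  edge (22,13)–(22,21): clear
  edge (22,21)–(14,20): clear
  edge (14,20)–(13,13): clear
  midpoint (19/2,16) outside
  → clear
Obstacle 3 [(1,17) (3,14) (10,18) (2,24)]:
  edge (1,17)–(3,14): clear
  edge (3,14)–(10,18): clear
  edge (10,18)–(2,24): clear
  edge (2,24)–(1,17): clear
  midpoint (19/2,16) outside
  → clear
Obstacle 4 [(13,3) (24,0) (22,11) (14,11) (13,9)]:
  edge (13,3)–(24,0): clear
  edge (24,0)–(22,11): clear
  edge (22,11)–(14,11): clear
  edge (14,11)–(13,9): clear
  edge (13,9)–(13,3): clear
  midpoint (19/2,16) outside
  → clear

FREE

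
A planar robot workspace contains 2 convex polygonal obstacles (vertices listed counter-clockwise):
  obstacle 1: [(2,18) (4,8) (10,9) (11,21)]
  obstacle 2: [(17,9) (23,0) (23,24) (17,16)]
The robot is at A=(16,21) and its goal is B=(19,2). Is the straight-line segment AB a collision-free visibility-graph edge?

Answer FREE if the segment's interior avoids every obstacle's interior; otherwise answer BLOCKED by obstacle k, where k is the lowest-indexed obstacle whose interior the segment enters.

Obstacle 1 [(2,18) (4,8) (10,9) (11,21)]:
  edge (2,18)–(4,8): clear
  edge (4,8)–(10,9): clear
  edge (10,9)–(11,21): clear
  edge (11,21)–(2,18): clear
  midpoint (35/2,23/2) outside
  → clear
Obstacle 2 [(17,9) (23,0) (23,24) (17,16)]:
  edge (17,9)–(23,0): crosses AB
  edge (23,0)–(23,24): clear
  edge (23,24)–(17,16): clear
  edge (17,16)–(17,9): crosses AB
  → BLOCKED

BLOCKED by obstacle 2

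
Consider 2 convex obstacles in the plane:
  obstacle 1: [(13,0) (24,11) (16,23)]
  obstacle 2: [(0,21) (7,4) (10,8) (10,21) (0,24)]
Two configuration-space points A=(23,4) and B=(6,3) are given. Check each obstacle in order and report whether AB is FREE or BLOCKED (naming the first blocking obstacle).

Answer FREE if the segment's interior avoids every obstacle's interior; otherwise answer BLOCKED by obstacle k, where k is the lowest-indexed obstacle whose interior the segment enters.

BLOCKED by obstacle 1

Obstacle 1 [(13,0) (24,11) (16,23)]:
  edge (13,0)–(24,11): crosses AB
  edge (24,11)–(16,23): clear
  edge (16,23)–(13,0): crosses AB
  → BLOCKED
Obstacle 2 [(0,21) (7,4) (10,8) (10,21) (0,24)]:
  edge (0,21)–(7,4): clear
  edge (7,4)–(10,8): clear
  edge (10,8)–(10,21): clear
  edge (10,21)–(0,24): clear
  edge (0,24)–(0,21): clear
  midpoint (29/2,7/2) outside
  → clear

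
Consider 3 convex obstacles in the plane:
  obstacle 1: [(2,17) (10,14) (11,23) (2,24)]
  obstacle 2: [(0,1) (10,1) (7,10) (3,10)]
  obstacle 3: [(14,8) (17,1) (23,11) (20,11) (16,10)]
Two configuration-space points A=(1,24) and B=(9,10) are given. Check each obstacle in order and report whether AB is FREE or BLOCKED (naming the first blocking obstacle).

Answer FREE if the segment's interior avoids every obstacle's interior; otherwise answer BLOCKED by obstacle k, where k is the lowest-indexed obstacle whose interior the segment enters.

BLOCKED by obstacle 1

Obstacle 1 [(2,17) (10,14) (11,23) (2,24)]:
  edge (2,17)–(10,14): crosses AB
  edge (10,14)–(11,23): clear
  edge (11,23)–(2,24): clear
  edge (2,24)–(2,17): crosses AB
  → BLOCKED
Obstacle 2 [(0,1) (10,1) (7,10) (3,10)]:
  edge (0,1)–(10,1): clear
  edge (10,1)–(7,10): clear
  edge (7,10)–(3,10): clear
  edge (3,10)–(0,1): clear
  midpoint (5,17) outside
  → clear
Obstacle 3 [(14,8) (17,1) (23,11) (20,11) (16,10)]:
  edge (14,8)–(17,1): clear
  edge (17,1)–(23,11): clear
  edge (23,11)–(20,11): clear
  edge (20,11)–(16,10): clear
  edge (16,10)–(14,8): clear
  midpoint (5,17) outside
  → clear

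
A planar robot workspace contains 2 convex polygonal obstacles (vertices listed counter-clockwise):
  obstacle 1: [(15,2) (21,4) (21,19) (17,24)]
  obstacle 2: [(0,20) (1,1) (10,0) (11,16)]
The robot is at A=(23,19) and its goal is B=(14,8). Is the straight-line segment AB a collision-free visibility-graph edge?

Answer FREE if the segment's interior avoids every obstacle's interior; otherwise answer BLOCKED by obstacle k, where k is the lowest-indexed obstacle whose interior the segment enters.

Obstacle 1 [(15,2) (21,4) (21,19) (17,24)]:
  edge (15,2)–(21,4): clear
  edge (21,4)–(21,19): crosses AB
  edge (21,19)–(17,24): clear
  edge (17,24)–(15,2): crosses AB
  → BLOCKED
Obstacle 2 [(0,20) (1,1) (10,0) (11,16)]:
  edge (0,20)–(1,1): clear
  edge (1,1)–(10,0): clear
  edge (10,0)–(11,16): clear
  edge (11,16)–(0,20): clear
  midpoint (37/2,27/2) outside
  → clear

BLOCKED by obstacle 1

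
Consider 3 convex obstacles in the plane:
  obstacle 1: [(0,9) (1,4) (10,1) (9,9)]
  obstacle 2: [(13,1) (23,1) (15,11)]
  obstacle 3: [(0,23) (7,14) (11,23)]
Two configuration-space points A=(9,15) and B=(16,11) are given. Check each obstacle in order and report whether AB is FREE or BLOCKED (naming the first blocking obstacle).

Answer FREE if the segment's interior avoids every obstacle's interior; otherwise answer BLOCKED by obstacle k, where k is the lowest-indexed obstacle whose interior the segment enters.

Obstacle 1 [(0,9) (1,4) (10,1) (9,9)]:
  edge (0,9)–(1,4): clear
  edge (1,4)–(10,1): clear
  edge (10,1)–(9,9): clear
  edge (9,9)–(0,9): clear
  midpoint (25/2,13) outside
  → clear
Obstacle 2 [(13,1) (23,1) (15,11)]:
  edge (13,1)–(23,1): clear
  edge (23,1)–(15,11): clear
  edge (15,11)–(13,1): clear
  midpoint (25/2,13) outside
  → clear
Obstacle 3 [(0,23) (7,14) (11,23)]:
  edge (0,23)–(7,14): clear
  edge (7,14)–(11,23): clear
  edge (11,23)–(0,23): clear
  midpoint (25/2,13) outside
  → clear

FREE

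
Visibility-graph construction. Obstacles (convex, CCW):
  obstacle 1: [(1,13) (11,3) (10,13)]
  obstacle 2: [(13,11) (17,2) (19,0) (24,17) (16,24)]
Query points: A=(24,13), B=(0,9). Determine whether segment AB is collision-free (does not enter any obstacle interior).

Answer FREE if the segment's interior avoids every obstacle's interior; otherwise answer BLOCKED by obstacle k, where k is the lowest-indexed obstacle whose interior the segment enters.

BLOCKED by obstacle 1

Obstacle 1 [(1,13) (11,3) (10,13)]:
  edge (1,13)–(11,3): crosses AB
  edge (11,3)–(10,13): crosses AB
  edge (10,13)–(1,13): clear
  → BLOCKED
Obstacle 2 [(13,11) (17,2) (19,0) (24,17) (16,24)]:
  edge (13,11)–(17,2): clear
  edge (17,2)–(19,0): clear
  edge (19,0)–(24,17): crosses AB
  edge (24,17)–(16,24): clear
  edge (16,24)–(13,11): crosses AB
  → BLOCKED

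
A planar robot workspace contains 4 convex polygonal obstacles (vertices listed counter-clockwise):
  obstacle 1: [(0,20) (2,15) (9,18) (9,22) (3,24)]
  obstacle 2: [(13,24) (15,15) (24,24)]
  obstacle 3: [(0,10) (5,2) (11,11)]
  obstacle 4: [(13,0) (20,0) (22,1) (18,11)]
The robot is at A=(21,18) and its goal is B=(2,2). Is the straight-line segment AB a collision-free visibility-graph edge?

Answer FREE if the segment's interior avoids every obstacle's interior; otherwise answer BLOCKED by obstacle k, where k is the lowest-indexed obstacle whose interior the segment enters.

Obstacle 1 [(0,20) (2,15) (9,18) (9,22) (3,24)]:
  edge (0,20)–(2,15): clear
  edge (2,15)–(9,18): clear
  edge (9,18)–(9,22): clear
  edge (9,22)–(3,24): clear
  edge (3,24)–(0,20): clear
  midpoint (23/2,10) outside
  → clear
Obstacle 2 [(13,24) (15,15) (24,24)]:
  edge (13,24)–(15,15): clear
  edge (15,15)–(24,24): clear
  edge (24,24)–(13,24): clear
  midpoint (23/2,10) outside
  → clear
Obstacle 3 [(0,10) (5,2) (11,11)]:
  edge (0,10)–(5,2): crosses AB
  edge (5,2)–(11,11): crosses AB
  edge (11,11)–(0,10): clear
  → BLOCKED
Obstacle 4 [(13,0) (20,0) (22,1) (18,11)]:
  edge (13,0)–(20,0): clear
  edge (20,0)–(22,1): clear
  edge (22,1)–(18,11): clear
  edge (18,11)–(13,0): clear
  midpoint (23/2,10) outside
  → clear

BLOCKED by obstacle 3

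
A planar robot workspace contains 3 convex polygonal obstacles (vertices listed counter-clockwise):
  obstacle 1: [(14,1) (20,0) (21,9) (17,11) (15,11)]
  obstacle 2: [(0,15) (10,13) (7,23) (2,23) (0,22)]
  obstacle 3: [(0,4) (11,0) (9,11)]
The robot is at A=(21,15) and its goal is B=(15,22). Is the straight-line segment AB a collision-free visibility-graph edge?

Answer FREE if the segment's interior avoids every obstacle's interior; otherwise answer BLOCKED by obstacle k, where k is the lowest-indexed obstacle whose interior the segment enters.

FREE

Obstacle 1 [(14,1) (20,0) (21,9) (17,11) (15,11)]:
  edge (14,1)–(20,0): clear
  edge (20,0)–(21,9): clear
  edge (21,9)–(17,11): clear
  edge (17,11)–(15,11): clear
  edge (15,11)–(14,1): clear
  midpoint (18,37/2) outside
  → clear
Obstacle 2 [(0,15) (10,13) (7,23) (2,23) (0,22)]:
  edge (0,15)–(10,13): clear
  edge (10,13)–(7,23): clear
  edge (7,23)–(2,23): clear
  edge (2,23)–(0,22): clear
  edge (0,22)–(0,15): clear
  midpoint (18,37/2) outside
  → clear
Obstacle 3 [(0,4) (11,0) (9,11)]:
  edge (0,4)–(11,0): clear
  edge (11,0)–(9,11): clear
  edge (9,11)–(0,4): clear
  midpoint (18,37/2) outside
  → clear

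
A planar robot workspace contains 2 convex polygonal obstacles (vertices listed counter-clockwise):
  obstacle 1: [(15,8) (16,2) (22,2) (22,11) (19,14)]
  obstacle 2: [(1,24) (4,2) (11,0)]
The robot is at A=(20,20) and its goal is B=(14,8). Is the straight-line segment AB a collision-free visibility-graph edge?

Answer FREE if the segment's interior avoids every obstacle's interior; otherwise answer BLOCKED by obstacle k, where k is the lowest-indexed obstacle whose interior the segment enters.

Obstacle 1 [(15,8) (16,2) (22,2) (22,11) (19,14)]:
  edge (15,8)–(16,2): clear
  edge (16,2)–(22,2): clear
  edge (22,2)–(22,11): clear
  edge (22,11)–(19,14): clear
  edge (19,14)–(15,8): clear
  midpoint (17,14) outside
  → clear
Obstacle 2 [(1,24) (4,2) (11,0)]:
  edge (1,24)–(4,2): clear
  edge (4,2)–(11,0): clear
  edge (11,0)–(1,24): clear
  midpoint (17,14) outside
  → clear

FREE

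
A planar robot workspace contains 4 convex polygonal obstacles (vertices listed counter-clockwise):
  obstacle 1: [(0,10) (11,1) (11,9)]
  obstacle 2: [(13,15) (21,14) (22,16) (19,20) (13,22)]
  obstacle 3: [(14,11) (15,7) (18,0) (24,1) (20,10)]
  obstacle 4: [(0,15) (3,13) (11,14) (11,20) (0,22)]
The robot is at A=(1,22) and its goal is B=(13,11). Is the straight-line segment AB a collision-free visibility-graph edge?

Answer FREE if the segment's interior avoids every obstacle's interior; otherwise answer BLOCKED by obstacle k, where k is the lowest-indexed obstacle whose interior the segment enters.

BLOCKED by obstacle 4

Obstacle 1 [(0,10) (11,1) (11,9)]:
  edge (0,10)–(11,1): clear
  edge (11,1)–(11,9): clear
  edge (11,9)–(0,10): clear
  midpoint (7,33/2) outside
  → clear
Obstacle 2 [(13,15) (21,14) (22,16) (19,20) (13,22)]:
  edge (13,15)–(21,14): clear
  edge (21,14)–(22,16): clear
  edge (22,16)–(19,20): clear
  edge (19,20)–(13,22): clear
  edge (13,22)–(13,15): clear
  midpoint (7,33/2) outside
  → clear
Obstacle 3 [(14,11) (15,7) (18,0) (24,1) (20,10)]:
  edge (14,11)–(15,7): clear
  edge (15,7)–(18,0): clear
  edge (18,0)–(24,1): clear
  edge (24,1)–(20,10): clear
  edge (20,10)–(14,11): clear
  midpoint (7,33/2) outside
  → clear
Obstacle 4 [(0,15) (3,13) (11,14) (11,20) (0,22)]:
  edge (0,15)–(3,13): clear
  edge (3,13)–(11,14): crosses AB
  edge (11,14)–(11,20): clear
  edge (11,20)–(0,22): crosses AB
  edge (0,22)–(0,15): clear
  → BLOCKED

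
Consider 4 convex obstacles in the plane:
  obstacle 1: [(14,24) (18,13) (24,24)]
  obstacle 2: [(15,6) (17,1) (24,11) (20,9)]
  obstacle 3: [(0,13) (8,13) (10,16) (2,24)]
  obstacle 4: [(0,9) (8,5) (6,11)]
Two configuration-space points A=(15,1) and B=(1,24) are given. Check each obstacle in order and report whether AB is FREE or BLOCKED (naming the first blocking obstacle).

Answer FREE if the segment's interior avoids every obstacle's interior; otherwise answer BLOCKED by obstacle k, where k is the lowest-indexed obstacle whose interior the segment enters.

Obstacle 1 [(14,24) (18,13) (24,24)]:
  edge (14,24)–(18,13): clear
  edge (18,13)–(24,24): clear
  edge (24,24)–(14,24): clear
  midpoint (8,25/2) outside
  → clear
Obstacle 2 [(15,6) (17,1) (24,11) (20,9)]:
  edge (15,6)–(17,1): clear
  edge (17,1)–(24,11): clear
  edge (24,11)–(20,9): clear
  edge (20,9)–(15,6): clear
  midpoint (8,25/2) outside
  → clear
Obstacle 3 [(0,13) (8,13) (10,16) (2,24)]:
  edge (0,13)–(8,13): crosses AB
  edge (8,13)–(10,16): clear
  edge (10,16)–(2,24): clear
  edge (2,24)–(0,13): crosses AB
  → BLOCKED
Obstacle 4 [(0,9) (8,5) (6,11)]:
  edge (0,9)–(8,5): clear
  edge (8,5)–(6,11): clear
  edge (6,11)–(0,9): clear
  midpoint (8,25/2) outside
  → clear

BLOCKED by obstacle 3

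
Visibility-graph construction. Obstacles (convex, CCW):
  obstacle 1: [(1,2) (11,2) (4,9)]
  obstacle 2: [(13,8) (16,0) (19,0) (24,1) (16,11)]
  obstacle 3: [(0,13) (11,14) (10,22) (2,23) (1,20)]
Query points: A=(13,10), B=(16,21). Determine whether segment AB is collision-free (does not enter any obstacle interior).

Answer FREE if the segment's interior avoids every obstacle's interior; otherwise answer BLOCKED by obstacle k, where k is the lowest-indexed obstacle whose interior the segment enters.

FREE

Obstacle 1 [(1,2) (11,2) (4,9)]:
  edge (1,2)–(11,2): clear
  edge (11,2)–(4,9): clear
  edge (4,9)–(1,2): clear
  midpoint (29/2,31/2) outside
  → clear
Obstacle 2 [(13,8) (16,0) (19,0) (24,1) (16,11)]:
  edge (13,8)–(16,0): clear
  edge (16,0)–(19,0): clear
  edge (19,0)–(24,1): clear
  edge (24,1)–(16,11): clear
  edge (16,11)–(13,8): clear
  midpoint (29/2,31/2) outside
  → clear
Obstacle 3 [(0,13) (11,14) (10,22) (2,23) (1,20)]:
  edge (0,13)–(11,14): clear
  edge (11,14)–(10,22): clear
  edge (10,22)–(2,23): clear
  edge (2,23)–(1,20): clear
  edge (1,20)–(0,13): clear
  midpoint (29/2,31/2) outside
  → clear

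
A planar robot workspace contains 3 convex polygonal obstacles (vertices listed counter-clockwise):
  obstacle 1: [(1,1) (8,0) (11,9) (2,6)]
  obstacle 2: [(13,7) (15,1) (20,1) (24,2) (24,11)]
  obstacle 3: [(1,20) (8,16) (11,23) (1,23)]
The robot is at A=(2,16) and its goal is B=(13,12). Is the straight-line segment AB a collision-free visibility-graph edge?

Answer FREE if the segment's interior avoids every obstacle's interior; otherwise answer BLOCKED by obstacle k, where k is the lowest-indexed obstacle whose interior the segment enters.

FREE

Obstacle 1 [(1,1) (8,0) (11,9) (2,6)]:
  edge (1,1)–(8,0): clear
  edge (8,0)–(11,9): clear
  edge (11,9)–(2,6): clear
  edge (2,6)–(1,1): clear
  midpoint (15/2,14) outside
  → clear
Obstacle 2 [(13,7) (15,1) (20,1) (24,2) (24,11)]:
  edge (13,7)–(15,1): clear
  edge (15,1)–(20,1): clear
  edge (20,1)–(24,2): clear
  edge (24,2)–(24,11): clear
  edge (24,11)–(13,7): clear
  midpoint (15/2,14) outside
  → clear
Obstacle 3 [(1,20) (8,16) (11,23) (1,23)]:
  edge (1,20)–(8,16): clear
  edge (8,16)–(11,23): clear
  edge (11,23)–(1,23): clear
  edge (1,23)–(1,20): clear
  midpoint (15/2,14) outside
  → clear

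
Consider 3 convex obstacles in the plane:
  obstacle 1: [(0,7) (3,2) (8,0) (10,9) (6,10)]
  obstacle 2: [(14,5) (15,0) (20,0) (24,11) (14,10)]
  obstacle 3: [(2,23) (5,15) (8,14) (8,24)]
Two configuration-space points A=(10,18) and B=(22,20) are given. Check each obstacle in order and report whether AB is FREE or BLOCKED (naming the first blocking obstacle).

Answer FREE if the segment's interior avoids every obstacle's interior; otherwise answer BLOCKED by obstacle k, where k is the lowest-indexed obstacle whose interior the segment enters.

FREE

Obstacle 1 [(0,7) (3,2) (8,0) (10,9) (6,10)]:
  edge (0,7)–(3,2): clear
  edge (3,2)–(8,0): clear
  edge (8,0)–(10,9): clear
  edge (10,9)–(6,10): clear
  edge (6,10)–(0,7): clear
  midpoint (16,19) outside
  → clear
Obstacle 2 [(14,5) (15,0) (20,0) (24,11) (14,10)]:
  edge (14,5)–(15,0): clear
  edge (15,0)–(20,0): clear
  edge (20,0)–(24,11): clear
  edge (24,11)–(14,10): clear
  edge (14,10)–(14,5): clear
  midpoint (16,19) outside
  → clear
Obstacle 3 [(2,23) (5,15) (8,14) (8,24)]:
  edge (2,23)–(5,15): clear
  edge (5,15)–(8,14): clear
  edge (8,14)–(8,24): clear
  edge (8,24)–(2,23): clear
  midpoint (16,19) outside
  → clear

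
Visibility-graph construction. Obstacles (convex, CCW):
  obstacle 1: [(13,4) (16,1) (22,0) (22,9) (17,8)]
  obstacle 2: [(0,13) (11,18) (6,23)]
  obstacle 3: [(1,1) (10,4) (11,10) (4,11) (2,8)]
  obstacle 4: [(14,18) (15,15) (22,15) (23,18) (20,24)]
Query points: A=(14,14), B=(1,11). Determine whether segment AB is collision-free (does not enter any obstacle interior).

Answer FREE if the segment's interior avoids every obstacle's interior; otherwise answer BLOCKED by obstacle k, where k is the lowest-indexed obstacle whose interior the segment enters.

FREE

Obstacle 1 [(13,4) (16,1) (22,0) (22,9) (17,8)]:
  edge (13,4)–(16,1): clear
  edge (16,1)–(22,0): clear
  edge (22,0)–(22,9): clear
  edge (22,9)–(17,8): clear
  edge (17,8)–(13,4): clear
  midpoint (15/2,25/2) outside
  → clear
Obstacle 2 [(0,13) (11,18) (6,23)]:
  edge (0,13)–(11,18): clear
  edge (11,18)–(6,23): clear
  edge (6,23)–(0,13): clear
  midpoint (15/2,25/2) outside
  → clear
Obstacle 3 [(1,1) (10,4) (11,10) (4,11) (2,8)]:
  edge (1,1)–(10,4): clear
  edge (10,4)–(11,10): clear
  edge (11,10)–(4,11): clear
  edge (4,11)–(2,8): clear
  edge (2,8)–(1,1): clear
  midpoint (15/2,25/2) outside
  → clear
Obstacle 4 [(14,18) (15,15) (22,15) (23,18) (20,24)]:
  edge (14,18)–(15,15): clear
  edge (15,15)–(22,15): clear
  edge (22,15)–(23,18): clear
  edge (23,18)–(20,24): clear
  edge (20,24)–(14,18): clear
  midpoint (15/2,25/2) outside
  → clear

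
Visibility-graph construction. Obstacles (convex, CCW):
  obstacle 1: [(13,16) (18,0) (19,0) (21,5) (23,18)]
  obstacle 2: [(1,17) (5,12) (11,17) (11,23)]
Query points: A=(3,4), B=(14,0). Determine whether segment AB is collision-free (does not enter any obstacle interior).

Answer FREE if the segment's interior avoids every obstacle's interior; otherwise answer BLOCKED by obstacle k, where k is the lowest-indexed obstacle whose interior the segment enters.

FREE

Obstacle 1 [(13,16) (18,0) (19,0) (21,5) (23,18)]:
  edge (13,16)–(18,0): clear
  edge (18,0)–(19,0): clear
  edge (19,0)–(21,5): clear
  edge (21,5)–(23,18): clear
  edge (23,18)–(13,16): clear
  midpoint (17/2,2) outside
  → clear
Obstacle 2 [(1,17) (5,12) (11,17) (11,23)]:
  edge (1,17)–(5,12): clear
  edge (5,12)–(11,17): clear
  edge (11,17)–(11,23): clear
  edge (11,23)–(1,17): clear
  midpoint (17/2,2) outside
  → clear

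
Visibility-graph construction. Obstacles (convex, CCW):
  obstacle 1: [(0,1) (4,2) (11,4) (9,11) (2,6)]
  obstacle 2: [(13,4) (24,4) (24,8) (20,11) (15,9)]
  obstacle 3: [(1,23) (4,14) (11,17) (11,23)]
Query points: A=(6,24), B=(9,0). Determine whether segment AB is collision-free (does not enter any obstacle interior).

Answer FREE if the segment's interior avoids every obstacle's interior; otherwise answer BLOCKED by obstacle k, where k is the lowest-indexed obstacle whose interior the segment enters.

Obstacle 1 [(0,1) (4,2) (11,4) (9,11) (2,6)]:
  edge (0,1)–(4,2): clear
  edge (4,2)–(11,4): crosses AB
  edge (11,4)–(9,11): clear
  edge (9,11)–(2,6): crosses AB
  edge (2,6)–(0,1): clear
  → BLOCKED
Obstacle 2 [(13,4) (24,4) (24,8) (20,11) (15,9)]:
  edge (13,4)–(24,4): clear
  edge (24,4)–(24,8): clear
  edge (24,8)–(20,11): clear
  edge (20,11)–(15,9): clear
  edge (15,9)–(13,4): clear
  midpoint (15/2,12) outside
  → clear
Obstacle 3 [(1,23) (4,14) (11,17) (11,23)]:
  edge (1,23)–(4,14): clear
  edge (4,14)–(11,17): crosses AB
  edge (11,17)–(11,23): clear
  edge (11,23)–(1,23): crosses AB
  → BLOCKED

BLOCKED by obstacle 1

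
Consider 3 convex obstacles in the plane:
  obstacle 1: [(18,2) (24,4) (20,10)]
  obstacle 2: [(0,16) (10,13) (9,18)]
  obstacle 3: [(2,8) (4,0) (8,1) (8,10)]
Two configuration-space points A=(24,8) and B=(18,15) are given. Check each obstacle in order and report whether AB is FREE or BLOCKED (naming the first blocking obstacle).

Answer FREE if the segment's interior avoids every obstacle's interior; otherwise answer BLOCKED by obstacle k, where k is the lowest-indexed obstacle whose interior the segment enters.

FREE

Obstacle 1 [(18,2) (24,4) (20,10)]:
  edge (18,2)–(24,4): clear
  edge (24,4)–(20,10): clear
  edge (20,10)–(18,2): clear
  midpoint (21,23/2) outside
  → clear
Obstacle 2 [(0,16) (10,13) (9,18)]:
  edge (0,16)–(10,13): clear
  edge (10,13)–(9,18): clear
  edge (9,18)–(0,16): clear
  midpoint (21,23/2) outside
  → clear
Obstacle 3 [(2,8) (4,0) (8,1) (8,10)]:
  edge (2,8)–(4,0): clear
  edge (4,0)–(8,1): clear
  edge (8,1)–(8,10): clear
  edge (8,10)–(2,8): clear
  midpoint (21,23/2) outside
  → clear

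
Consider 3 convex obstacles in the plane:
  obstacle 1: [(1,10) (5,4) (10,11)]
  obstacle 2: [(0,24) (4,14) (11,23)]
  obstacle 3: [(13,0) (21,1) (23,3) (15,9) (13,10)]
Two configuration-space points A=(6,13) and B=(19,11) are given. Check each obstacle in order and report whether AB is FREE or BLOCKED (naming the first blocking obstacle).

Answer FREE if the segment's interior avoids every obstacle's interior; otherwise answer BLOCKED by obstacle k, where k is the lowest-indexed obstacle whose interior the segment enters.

FREE

Obstacle 1 [(1,10) (5,4) (10,11)]:
  edge (1,10)–(5,4): clear
  edge (5,4)–(10,11): clear
  edge (10,11)–(1,10): clear
  midpoint (25/2,12) outside
  → clear
Obstacle 2 [(0,24) (4,14) (11,23)]:
  edge (0,24)–(4,14): clear
  edge (4,14)–(11,23): clear
  edge (11,23)–(0,24): clear
  midpoint (25/2,12) outside
  → clear
Obstacle 3 [(13,0) (21,1) (23,3) (15,9) (13,10)]:
  edge (13,0)–(21,1): clear
  edge (21,1)–(23,3): clear
  edge (23,3)–(15,9): clear
  edge (15,9)–(13,10): clear
  edge (13,10)–(13,0): clear
  midpoint (25/2,12) outside
  → clear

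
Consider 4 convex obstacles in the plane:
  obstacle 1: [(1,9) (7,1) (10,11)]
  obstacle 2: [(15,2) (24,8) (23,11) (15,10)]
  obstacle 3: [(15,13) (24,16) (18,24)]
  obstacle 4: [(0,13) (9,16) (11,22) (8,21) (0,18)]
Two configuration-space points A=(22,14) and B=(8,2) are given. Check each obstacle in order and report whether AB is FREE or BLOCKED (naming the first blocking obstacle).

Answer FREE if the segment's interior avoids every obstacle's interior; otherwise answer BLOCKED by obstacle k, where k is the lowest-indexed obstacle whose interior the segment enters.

BLOCKED by obstacle 2

Obstacle 1 [(1,9) (7,1) (10,11)]:
  edge (1,9)–(7,1): clear
  edge (7,1)–(10,11): clear
  edge (10,11)–(1,9): clear
  midpoint (15,8) outside
  → clear
Obstacle 2 [(15,2) (24,8) (23,11) (15,10)]:
  edge (15,2)–(24,8): clear
  edge (24,8)–(23,11): clear
  edge (23,11)–(15,10): crosses AB
  edge (15,10)–(15,2): crosses AB
  → BLOCKED
Obstacle 3 [(15,13) (24,16) (18,24)]:
  edge (15,13)–(24,16): clear
  edge (24,16)–(18,24): clear
  edge (18,24)–(15,13): clear
  midpoint (15,8) outside
  → clear
Obstacle 4 [(0,13) (9,16) (11,22) (8,21) (0,18)]:
  edge (0,13)–(9,16): clear
  edge (9,16)–(11,22): clear
  edge (11,22)–(8,21): clear
  edge (8,21)–(0,18): clear
  edge (0,18)–(0,13): clear
  midpoint (15,8) outside
  → clear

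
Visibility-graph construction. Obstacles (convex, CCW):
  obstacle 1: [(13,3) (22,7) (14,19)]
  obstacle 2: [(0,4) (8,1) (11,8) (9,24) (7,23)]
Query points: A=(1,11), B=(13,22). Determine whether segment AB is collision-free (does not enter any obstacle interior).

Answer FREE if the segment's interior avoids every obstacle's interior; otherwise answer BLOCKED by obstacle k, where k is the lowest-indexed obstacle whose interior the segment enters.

Obstacle 1 [(13,3) (22,7) (14,19)]:
  edge (13,3)–(22,7): clear
  edge (22,7)–(14,19): clear
  edge (14,19)–(13,3): clear
  midpoint (7,33/2) outside
  → clear
Obstacle 2 [(0,4) (8,1) (11,8) (9,24) (7,23)]:
  edge (0,4)–(8,1): clear
  edge (8,1)–(11,8): clear
  edge (11,8)–(9,24): crosses AB
  edge (9,24)–(7,23): clear
  edge (7,23)–(0,4): crosses AB
  → BLOCKED

BLOCKED by obstacle 2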